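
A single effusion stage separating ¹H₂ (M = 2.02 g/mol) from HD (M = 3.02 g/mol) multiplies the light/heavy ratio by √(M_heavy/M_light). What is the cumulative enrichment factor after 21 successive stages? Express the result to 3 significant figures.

68.2

Each stage multiplies the ratio by α = √(3.02/2.02), so after 21 stages the overall factor is α^21 = (3.02/2.02)^(21/2).
= 1.49505^(21/2) = 68.2.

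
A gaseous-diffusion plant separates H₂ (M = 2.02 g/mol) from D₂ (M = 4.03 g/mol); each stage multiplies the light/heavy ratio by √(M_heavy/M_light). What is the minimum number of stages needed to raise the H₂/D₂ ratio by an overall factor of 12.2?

Per stage α = (4.03/2.02)^(1/2) = 1.99505^0.5, giving ln α = 0.3453.
Need α^N ≥ 12.2 ⇒ N ≥ ln(12.2) / ln α = 2.501 / 0.3453 = 7.24.
So at least 8 stages are needed.

8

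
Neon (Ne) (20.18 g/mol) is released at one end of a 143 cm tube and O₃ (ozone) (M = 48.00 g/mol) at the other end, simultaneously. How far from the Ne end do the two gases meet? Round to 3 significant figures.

The fronts meet when d_Ne + d_O₃ = L with d_Ne/d_O₃ = √(M_O₃/M_Ne) (Graham's law). Here √(M_O₃/M_Ne) = √(48.00/20.18) = 1.542.
With d_Ne + d_O₃ = 143 cm, d_O₃ = 143/(1 + 1.542) = 56.25 cm.
d_Ne = 143 − 56.25 = 86.8 cm.

86.8 cm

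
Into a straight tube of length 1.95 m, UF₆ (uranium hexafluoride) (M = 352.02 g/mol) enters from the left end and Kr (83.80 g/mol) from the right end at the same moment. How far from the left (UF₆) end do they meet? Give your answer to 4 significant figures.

0.6394 m

In equal time, each gas travels a distance ∝ its rate ∝ 1/√M, so d_UF₆/d_Kr = √(M_Kr/M_UF₆) = √(83.80/352.02) = 0.4879.
With d_UF₆ + d_Kr = 1.95 m, d_Kr = 1.95/(1 + 0.4879) = 1.311 m.
d_UF₆ = 1.95 − 1.311 = 0.6394 m.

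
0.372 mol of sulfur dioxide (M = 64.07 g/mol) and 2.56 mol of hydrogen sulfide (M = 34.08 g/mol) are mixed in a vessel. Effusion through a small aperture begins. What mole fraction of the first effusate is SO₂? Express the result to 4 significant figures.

The effusion rate of species i is ∝ p_i/√M_i ∝ n_i/√M_i.
So x_SO₂ in the escaping gas = (n_SO₂/√M_SO₂) / Σ(n_i/√M_i)
= (0.372/√64.07) / (0.372/√64.07 + 2.56/√34.08) = 0.04647/(0.04647 + 0.4385) = 0.09582.

0.09582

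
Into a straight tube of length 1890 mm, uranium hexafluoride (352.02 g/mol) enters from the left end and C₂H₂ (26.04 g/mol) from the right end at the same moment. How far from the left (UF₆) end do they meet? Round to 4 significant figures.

404.1 mm

The fronts meet when d_UF₆ + d_C₂H₂ = L with d_UF₆/d_C₂H₂ = √(M_C₂H₂/M_UF₆) (Graham's law). Here √(M_C₂H₂/M_UF₆) = √(26.04/352.02) = 0.2720.
With d_UF₆ + d_C₂H₂ = 1890 mm, d_C₂H₂ = 1890/(1 + 0.2720) = 1486 mm.
d_UF₆ = 1890 − 1486 = 404.1 mm.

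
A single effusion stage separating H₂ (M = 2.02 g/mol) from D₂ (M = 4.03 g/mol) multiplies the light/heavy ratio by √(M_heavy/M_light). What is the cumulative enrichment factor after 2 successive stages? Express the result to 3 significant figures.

After 2 stages the ratio has grown by (√(4.03/2.02))^2 = (4.03/2.02)^(2/2).
= 1.99505^1 = 2.00.

2.00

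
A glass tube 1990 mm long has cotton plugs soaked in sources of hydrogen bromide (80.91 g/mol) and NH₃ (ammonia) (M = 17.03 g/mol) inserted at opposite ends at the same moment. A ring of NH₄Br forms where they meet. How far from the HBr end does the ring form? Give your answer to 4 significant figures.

In equal time, each gas travels a distance ∝ its rate ∝ 1/√M, so d_HBr/d_NH₃ = √(M_NH₃/M_HBr) = √(17.03/80.91) = 0.4588.
With d_HBr + d_NH₃ = 1990 mm, d_NH₃ = 1990/(1 + 0.4588) = 1364 mm.
d_HBr = 1990 − 1364 = 625.8 mm.

625.8 mm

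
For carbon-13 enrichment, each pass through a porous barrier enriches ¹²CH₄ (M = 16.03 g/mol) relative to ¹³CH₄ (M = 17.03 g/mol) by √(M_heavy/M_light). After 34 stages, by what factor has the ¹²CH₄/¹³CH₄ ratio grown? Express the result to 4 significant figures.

2.798

Each stage multiplies the ratio by α = √(17.03/16.03), so after 34 stages the overall factor is α^34 = (17.03/16.03)^(34/2).
= 1.06238^17 = 2.798.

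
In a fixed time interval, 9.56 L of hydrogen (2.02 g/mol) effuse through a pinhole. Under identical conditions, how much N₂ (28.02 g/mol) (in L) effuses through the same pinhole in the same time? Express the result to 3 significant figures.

2.57 L

By Graham's law, rate_N₂/rate_H₂ = √(M_H₂/M_N₂) = √(2.02/28.02) = √0.07209 = 0.2685.
So the volume for N₂ is 9.56 × 0.2685 = 2.57 L.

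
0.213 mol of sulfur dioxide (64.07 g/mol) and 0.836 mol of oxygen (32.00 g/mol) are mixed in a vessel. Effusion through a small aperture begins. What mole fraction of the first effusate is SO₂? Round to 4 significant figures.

0.1526

The effusion rate of species i is ∝ p_i/√M_i ∝ n_i/√M_i.
Mole fraction of SO₂ in the effusate = (n_SO₂/√M_SO₂) / (n_SO₂/√M_SO₂ + n_O₂/√M_O₂)
= (0.213/√64.07) / (0.213/√64.07 + 0.836/√32.00) = 0.02661/(0.02661 + 0.1478) = 0.1526.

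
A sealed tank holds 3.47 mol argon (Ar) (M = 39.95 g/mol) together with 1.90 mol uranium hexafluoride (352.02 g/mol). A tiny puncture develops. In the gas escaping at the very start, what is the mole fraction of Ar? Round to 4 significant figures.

Effusion rate of each component ∝ n_i/√M_i (partial pressure × 1/√M).
x_Ar(eff) = (n_Ar/√M_Ar) / (n_Ar/√M_Ar + n_UF₆/√M_UF₆)
= (3.47/√39.95) / (3.47/√39.95 + 1.90/√352.02) = 0.5490/(0.5490 + 0.1013) = 0.8443.

0.8443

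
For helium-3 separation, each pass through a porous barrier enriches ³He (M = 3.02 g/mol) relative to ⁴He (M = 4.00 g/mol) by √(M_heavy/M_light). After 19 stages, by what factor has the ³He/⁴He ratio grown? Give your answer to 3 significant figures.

14.4

Overall factor = α^19 with α = √(4.00/3.02), i.e. (4.00/3.02)^(19/2).
= 1.32450^(19/2) = 14.4.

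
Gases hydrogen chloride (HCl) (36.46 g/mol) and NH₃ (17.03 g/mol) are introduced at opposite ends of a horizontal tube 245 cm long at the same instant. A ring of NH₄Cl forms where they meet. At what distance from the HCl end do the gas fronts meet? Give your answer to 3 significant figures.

Graham's law gives d_HCl/d_NH₃ = rate_HCl/rate_NH₃ = √(M_NH₃/M_HCl) = √(17.03/36.46) = 0.6834.
With d_HCl + d_NH₃ = 245 cm, d_NH₃ = 245/(1 + 0.6834) = 145.5 cm.
d_HCl = 245 − 145.5 = 99.5 cm.

99.5 cm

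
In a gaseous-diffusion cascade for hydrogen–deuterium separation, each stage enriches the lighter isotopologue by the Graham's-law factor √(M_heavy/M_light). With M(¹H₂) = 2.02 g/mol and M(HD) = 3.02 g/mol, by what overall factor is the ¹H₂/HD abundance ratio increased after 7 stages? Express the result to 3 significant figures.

4.09

Overall factor = α^7 with α = √(3.02/2.02), i.e. (3.02/2.02)^(7/2).
= 1.49505^(7/2) = 4.09.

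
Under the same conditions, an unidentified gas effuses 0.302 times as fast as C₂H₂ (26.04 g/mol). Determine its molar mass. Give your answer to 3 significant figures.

Graham's law gives rate_X/rate_C₂H₂ = √(M_C₂H₂/M_X).
0.302 = √(26.04/M_X)
M_X = 26.04 / 0.302² = 26.04 / 0.09120 = 286 g/mol

286 g/mol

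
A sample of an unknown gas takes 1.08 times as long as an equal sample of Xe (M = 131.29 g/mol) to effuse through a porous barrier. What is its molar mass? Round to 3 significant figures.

Graham's law gives t_X/t_Xe = √(M_X/M_Xe).
1.08 = √(M_X/131.29)
M_X = 131.29 × 1.08² = 131.29 × 1.166 = 153 g/mol

153 g/mol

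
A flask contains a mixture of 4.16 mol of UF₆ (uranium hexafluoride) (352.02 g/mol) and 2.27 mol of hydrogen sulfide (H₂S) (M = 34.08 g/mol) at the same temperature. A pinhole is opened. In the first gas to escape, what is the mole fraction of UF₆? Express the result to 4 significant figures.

Effusion rate of each component ∝ n_i/√M_i (partial pressure × 1/√M).
x_UF₆(eff) = (n_UF₆/√M_UF₆) / (n_UF₆/√M_UF₆ + n_H₂S/√M_H₂S)
= (4.16/√352.02) / (4.16/√352.02 + 2.27/√34.08) = 0.2217/(0.2217 + 0.3888) = 0.3631.

0.3631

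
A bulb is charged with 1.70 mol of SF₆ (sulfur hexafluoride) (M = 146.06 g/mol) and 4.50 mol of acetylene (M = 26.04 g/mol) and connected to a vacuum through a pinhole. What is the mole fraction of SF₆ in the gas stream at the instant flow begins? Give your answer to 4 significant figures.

Effusion rate of each component ∝ n_i/√M_i (partial pressure × 1/√M).
Mole fraction of SF₆ in the effusate = (n_SF₆/√M_SF₆) / (n_SF₆/√M_SF₆ + n_C₂H₂/√M_C₂H₂)
= (1.70/√146.06) / (1.70/√146.06 + 4.50/√26.04) = 0.1407/(0.1407 + 0.8818) = 0.1376.

0.1376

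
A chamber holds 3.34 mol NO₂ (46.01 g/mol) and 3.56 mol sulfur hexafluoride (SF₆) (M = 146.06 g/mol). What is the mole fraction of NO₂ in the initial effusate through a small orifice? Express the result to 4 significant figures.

0.6257

Rate_i ∝ x_i/√M_i (Graham's law weighted by mole fraction), so the effusate composition follows n_i/√M_i.
x_NO₂(eff) = (n_NO₂/√M_NO₂) / (n_NO₂/√M_NO₂ + n_SF₆/√M_SF₆)
= (3.34/√46.01) / (3.34/√46.01 + 3.56/√146.06) = 0.4924/(0.4924 + 0.2946) = 0.6257.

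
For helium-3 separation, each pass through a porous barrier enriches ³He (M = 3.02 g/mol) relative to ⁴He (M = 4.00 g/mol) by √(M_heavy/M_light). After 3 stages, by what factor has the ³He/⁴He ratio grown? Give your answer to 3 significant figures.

Each stage multiplies the ratio by α = √(4.00/3.02), so after 3 stages the overall factor is α^3 = (4.00/3.02)^(3/2).
= 1.32450^(3/2) = 1.52.

1.52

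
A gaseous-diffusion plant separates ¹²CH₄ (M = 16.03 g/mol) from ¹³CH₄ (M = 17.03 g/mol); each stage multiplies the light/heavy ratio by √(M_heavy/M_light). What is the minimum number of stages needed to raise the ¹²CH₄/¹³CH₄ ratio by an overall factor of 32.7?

Per stage α = (17.03/16.03)^(1/2) = 1.06238^0.5, giving ln α = 0.03026.
Need α^N ≥ 32.7 ⇒ N ≥ ln(32.7) / ln α = 3.487 / 0.03026 = 115.26.
Rounding up, N = 116 stages.

116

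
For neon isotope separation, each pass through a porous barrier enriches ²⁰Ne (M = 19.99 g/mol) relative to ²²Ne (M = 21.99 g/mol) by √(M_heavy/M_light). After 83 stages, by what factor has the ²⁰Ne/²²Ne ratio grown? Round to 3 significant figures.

52.3

Each stage multiplies the ratio by α = √(21.99/19.99), so after 83 stages the overall factor is α^83 = (21.99/19.99)^(83/2).
= 1.10005^(83/2) = 52.3.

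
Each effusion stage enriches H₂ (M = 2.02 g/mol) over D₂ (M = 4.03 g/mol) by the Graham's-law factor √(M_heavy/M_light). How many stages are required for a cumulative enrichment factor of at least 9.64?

Single-stage factor α = √(4.03/2.02), so ln α = ½ ln(1.99505) = 0.3453.
Need α^N ≥ 9.64 ⇒ N ≥ ln(9.64) / ln α = 2.266 / 0.3453 = 6.56.
Rounding up, N = 7 stages.

7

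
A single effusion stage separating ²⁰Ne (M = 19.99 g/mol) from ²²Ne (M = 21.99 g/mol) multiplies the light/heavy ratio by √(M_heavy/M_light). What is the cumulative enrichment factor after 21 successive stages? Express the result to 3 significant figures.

After 21 stages the ratio has grown by (√(21.99/19.99))^21 = (21.99/19.99)^(21/2).
= 1.10005^(21/2) = 2.72.

2.72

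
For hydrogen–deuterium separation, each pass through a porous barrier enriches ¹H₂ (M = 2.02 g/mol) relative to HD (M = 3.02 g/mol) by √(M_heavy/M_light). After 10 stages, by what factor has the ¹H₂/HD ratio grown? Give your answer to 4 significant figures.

Each stage multiplies the ratio by α = √(3.02/2.02), so after 10 stages the overall factor is α^10 = (3.02/2.02)^(10/2).
= 1.49505^5 = 7.469.

7.469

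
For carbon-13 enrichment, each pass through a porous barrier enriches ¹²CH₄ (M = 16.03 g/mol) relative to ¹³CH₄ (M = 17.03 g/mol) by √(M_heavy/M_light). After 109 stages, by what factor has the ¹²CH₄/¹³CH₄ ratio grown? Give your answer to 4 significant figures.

27.06

The single-stage factor is √(M_heavy/M_light), so 109 stages give [√(17.03/16.03)]^109 = (17.03/16.03)^(109/2).
= 1.06238^(109/2) = 27.06.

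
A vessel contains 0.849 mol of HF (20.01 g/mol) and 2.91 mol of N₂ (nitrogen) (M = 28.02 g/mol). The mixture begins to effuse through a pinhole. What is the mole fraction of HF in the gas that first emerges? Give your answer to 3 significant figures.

0.257

Rate_i ∝ x_i/√M_i (Graham's law weighted by mole fraction), so the effusate composition follows n_i/√M_i.
Mole fraction of HF in the effusate = (n_HF/√M_HF) / (n_HF/√M_HF + n_N₂/√M_N₂)
= (0.849/√20.01) / (0.849/√20.01 + 2.91/√28.02) = 0.1898/(0.1898 + 0.5497) = 0.257.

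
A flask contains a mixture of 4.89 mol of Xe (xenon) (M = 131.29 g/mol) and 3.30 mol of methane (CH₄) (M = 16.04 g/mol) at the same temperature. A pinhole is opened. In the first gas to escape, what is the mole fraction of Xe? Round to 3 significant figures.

0.341

Rate_i ∝ x_i/√M_i (Graham's law weighted by mole fraction), so the effusate composition follows n_i/√M_i.
x_Xe(eff) = (n_Xe/√M_Xe) / (n_Xe/√M_Xe + n_CH₄/√M_CH₄)
= (4.89/√131.29) / (4.89/√131.29 + 3.30/√16.04) = 0.4268/(0.4268 + 0.8240) = 0.341.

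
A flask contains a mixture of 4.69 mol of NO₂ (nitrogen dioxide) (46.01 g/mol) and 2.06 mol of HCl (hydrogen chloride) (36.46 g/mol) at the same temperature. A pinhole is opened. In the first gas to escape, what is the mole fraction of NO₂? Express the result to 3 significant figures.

Rate_i ∝ x_i/√M_i (Graham's law weighted by mole fraction), so the effusate composition follows n_i/√M_i.
Mole fraction of NO₂ in the effusate = (n_NO₂/√M_NO₂) / (n_NO₂/√M_NO₂ + n_HCl/√M_HCl)
= (4.69/√46.01) / (4.69/√46.01 + 2.06/√36.46) = 0.6914/(0.6914 + 0.3412) = 0.670.

0.670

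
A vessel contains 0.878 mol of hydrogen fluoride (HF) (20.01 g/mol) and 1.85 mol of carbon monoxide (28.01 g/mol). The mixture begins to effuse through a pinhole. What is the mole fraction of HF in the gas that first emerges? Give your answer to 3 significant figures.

Rate_i ∝ x_i/√M_i (Graham's law weighted by mole fraction), so the effusate composition follows n_i/√M_i.
x_HF(eff) = (n_HF/√M_HF) / (n_HF/√M_HF + n_CO/√M_CO)
= (0.878/√20.01) / (0.878/√20.01 + 1.85/√28.01) = 0.1963/(0.1963 + 0.3496) = 0.360.

0.360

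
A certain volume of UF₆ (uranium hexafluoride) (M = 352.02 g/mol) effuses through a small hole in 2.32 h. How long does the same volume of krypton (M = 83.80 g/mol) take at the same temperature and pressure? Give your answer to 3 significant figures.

Graham's law gives t_Kr/t_UF₆ = √(M_Kr/M_UF₆) = √(83.80/352.02) = √0.2381 = 0.4879.
So the time for Kr is 2.32 × 0.4879 = 1.13 h.

1.13 h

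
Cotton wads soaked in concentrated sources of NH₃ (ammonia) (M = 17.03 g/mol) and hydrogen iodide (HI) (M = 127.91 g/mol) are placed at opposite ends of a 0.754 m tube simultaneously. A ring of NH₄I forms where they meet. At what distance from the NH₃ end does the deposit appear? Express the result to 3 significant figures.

0.552 m

Distances travelled in equal time are proportional to diffusion rates, so d_NH₃/d_HI = √(M_HI/M_NH₃) = √(127.91/17.03) = 2.741.
With d_NH₃ + d_HI = 0.754 m, d_HI = 0.754/(1 + 2.741) = 0.2016 m.
d_NH₃ = 0.754 − 0.2016 = 0.552 m.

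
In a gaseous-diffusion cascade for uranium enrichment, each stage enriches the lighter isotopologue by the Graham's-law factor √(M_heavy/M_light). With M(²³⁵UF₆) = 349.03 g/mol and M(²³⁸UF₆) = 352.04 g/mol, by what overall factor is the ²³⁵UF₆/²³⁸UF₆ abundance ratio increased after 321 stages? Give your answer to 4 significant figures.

3.968

Each stage multiplies the ratio by α = √(352.04/349.03), so after 321 stages the overall factor is α^321 = (352.04/349.03)^(321/2).
= 1.00862^(321/2) = 3.968.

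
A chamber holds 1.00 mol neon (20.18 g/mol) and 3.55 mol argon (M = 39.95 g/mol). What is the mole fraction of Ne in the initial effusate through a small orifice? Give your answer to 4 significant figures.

0.2838

Each component's effusion rate ∝ (its partial pressure)·(1/√M) ∝ n_i/√M_i.
Mole fraction of Ne in the effusate = (n_Ne/√M_Ne) / (n_Ne/√M_Ne + n_Ar/√M_Ar)
= (1.00/√20.18) / (1.00/√20.18 + 3.55/√39.95) = 0.2226/(0.2226 + 0.5617) = 0.2838.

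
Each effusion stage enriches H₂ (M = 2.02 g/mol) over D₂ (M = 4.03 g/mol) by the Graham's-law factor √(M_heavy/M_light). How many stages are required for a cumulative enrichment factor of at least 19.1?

Single-stage factor α = √(4.03/2.02), so ln α = ½ ln(1.99505) = 0.3453.
Need α^N ≥ 19.1 ⇒ N ≥ ln(19.1) / ln α = 2.950 / 0.3453 = 8.54.
So at least 9 stages are needed.

9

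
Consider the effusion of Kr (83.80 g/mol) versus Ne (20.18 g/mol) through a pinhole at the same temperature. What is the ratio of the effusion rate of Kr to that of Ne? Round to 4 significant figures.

By Graham's law, rate_Kr/rate_Ne = √(M_Ne/M_Kr) = √(20.18/83.80) = √0.2408 = 0.4907.

0.4907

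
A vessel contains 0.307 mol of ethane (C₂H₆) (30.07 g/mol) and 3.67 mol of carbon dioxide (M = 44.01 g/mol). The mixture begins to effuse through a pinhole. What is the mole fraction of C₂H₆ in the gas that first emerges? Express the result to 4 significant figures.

0.09190

Each component's effusion rate ∝ (its partial pressure)·(1/√M) ∝ n_i/√M_i.
Mole fraction of C₂H₆ in the effusate = (n_C₂H₆/√M_C₂H₆) / (n_C₂H₆/√M_C₂H₆ + n_CO₂/√M_CO₂)
= (0.307/√30.07) / (0.307/√30.07 + 3.67/√44.01) = 0.05598/(0.05598 + 0.5532) = 0.09190.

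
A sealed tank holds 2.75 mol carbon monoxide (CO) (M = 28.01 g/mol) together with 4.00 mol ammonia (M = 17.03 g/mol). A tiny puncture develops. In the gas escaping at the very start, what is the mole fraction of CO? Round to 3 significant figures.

Rate_i ∝ x_i/√M_i (Graham's law weighted by mole fraction), so the effusate composition follows n_i/√M_i.
So x_CO in the escaping gas = (n_CO/√M_CO) / Σ(n_i/√M_i)
= (2.75/√28.01) / (2.75/√28.01 + 4.00/√17.03) = 0.5196/(0.5196 + 0.9693) = 0.349.

0.349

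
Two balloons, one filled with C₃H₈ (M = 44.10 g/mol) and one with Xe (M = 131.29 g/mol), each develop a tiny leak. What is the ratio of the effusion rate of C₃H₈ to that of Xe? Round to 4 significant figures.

1.725

Graham's law gives rate_C₃H₈/rate_Xe = √(M_Xe/M_C₃H₈) = √(131.29/44.10) = √2.977 = 1.725.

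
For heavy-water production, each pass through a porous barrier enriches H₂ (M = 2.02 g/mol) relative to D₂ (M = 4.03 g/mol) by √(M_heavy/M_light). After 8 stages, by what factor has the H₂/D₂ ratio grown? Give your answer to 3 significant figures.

After 8 stages the ratio has grown by (√(4.03/2.02))^8 = (4.03/2.02)^(8/2).
= 1.99505^4 = 15.8.

15.8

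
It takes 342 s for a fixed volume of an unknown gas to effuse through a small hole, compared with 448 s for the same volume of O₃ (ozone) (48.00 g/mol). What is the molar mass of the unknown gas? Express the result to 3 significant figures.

28.0 g/mol

From Graham's law, t_X/t_O₃ = √(M_X/M_O₃).
342/448 = 0.7634 = √(M_X/48.00)
M_X = 48.00 × 0.7634² = 48.00 × 0.5828 = 28.0 g/mol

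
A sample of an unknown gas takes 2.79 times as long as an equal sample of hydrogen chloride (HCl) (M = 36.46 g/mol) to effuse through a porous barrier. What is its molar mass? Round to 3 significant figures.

284 g/mol

Since effusion rate ∝ 1/√M, t_X/t_HCl = √(M_X/M_HCl).
2.79 = √(M_X/36.46)
M_X = 36.46 × 2.79² = 36.46 × 7.784 = 284 g/mol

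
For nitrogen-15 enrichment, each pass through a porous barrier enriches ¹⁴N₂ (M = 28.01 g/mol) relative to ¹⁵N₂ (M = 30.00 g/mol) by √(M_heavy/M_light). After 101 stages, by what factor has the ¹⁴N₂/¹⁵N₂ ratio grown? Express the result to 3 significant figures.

Each stage multiplies the ratio by α = √(30.00/28.01), so after 101 stages the overall factor is α^101 = (30.00/28.01)^(101/2).
= 1.07105^(101/2) = 32.0.

32.0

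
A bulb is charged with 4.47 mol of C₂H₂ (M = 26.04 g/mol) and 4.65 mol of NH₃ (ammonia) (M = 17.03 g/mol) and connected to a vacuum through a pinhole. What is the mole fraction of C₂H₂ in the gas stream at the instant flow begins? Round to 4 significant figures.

Each component's effusion rate ∝ (its partial pressure)·(1/√M) ∝ n_i/√M_i.
Mole fraction of C₂H₂ in the effusate = (n_C₂H₂/√M_C₂H₂) / (n_C₂H₂/√M_C₂H₂ + n_NH₃/√M_NH₃)
= (4.47/√26.04) / (4.47/√26.04 + 4.65/√17.03) = 0.8760/(0.8760 + 1.127) = 0.4374.

0.4374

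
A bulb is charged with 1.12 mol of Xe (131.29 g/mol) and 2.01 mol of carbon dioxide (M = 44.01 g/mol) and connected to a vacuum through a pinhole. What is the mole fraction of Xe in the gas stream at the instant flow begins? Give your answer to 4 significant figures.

0.2439

Rate_i ∝ x_i/√M_i (Graham's law weighted by mole fraction), so the effusate composition follows n_i/√M_i.
So x_Xe in the escaping gas = (n_Xe/√M_Xe) / Σ(n_i/√M_i)
= (1.12/√131.29) / (1.12/√131.29 + 2.01/√44.01) = 0.09775/(0.09775 + 0.3030) = 0.2439.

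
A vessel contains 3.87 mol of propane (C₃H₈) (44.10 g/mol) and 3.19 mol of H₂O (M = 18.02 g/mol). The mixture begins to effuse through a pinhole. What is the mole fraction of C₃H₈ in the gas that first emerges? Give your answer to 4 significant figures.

0.4368

Effusion rate of each component ∝ n_i/√M_i (partial pressure × 1/√M).
Mole fraction of C₃H₈ in the effusate = (n_C₃H₈/√M_C₃H₈) / (n_C₃H₈/√M_C₃H₈ + n_H₂O/√M_H₂O)
= (3.87/√44.10) / (3.87/√44.10 + 3.19/√18.02) = 0.5828/(0.5828 + 0.7515) = 0.4368.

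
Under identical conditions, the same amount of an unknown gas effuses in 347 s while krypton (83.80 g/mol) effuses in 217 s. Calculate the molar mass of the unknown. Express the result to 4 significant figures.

By Graham's law, t_X/t_Kr = √(M_X/M_Kr).
347/217 = 1.599 = √(M_X/83.80)
M_X = 83.80 × 1.599² = 83.80 × 2.557 = 214.3 g/mol

214.3 g/mol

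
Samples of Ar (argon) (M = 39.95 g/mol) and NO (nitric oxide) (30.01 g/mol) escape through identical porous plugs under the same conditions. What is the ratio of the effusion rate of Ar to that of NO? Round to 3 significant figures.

From Graham's law, rate_Ar/rate_NO = √(M_NO/M_Ar) = √(30.01/39.95) = √0.7512 = 0.867.

0.867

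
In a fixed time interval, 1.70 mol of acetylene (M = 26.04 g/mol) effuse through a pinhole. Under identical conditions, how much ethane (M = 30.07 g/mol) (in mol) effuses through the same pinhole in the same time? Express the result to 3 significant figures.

From Graham's law, rate_C₂H₆/rate_C₂H₂ = √(M_C₂H₂/M_C₂H₆) = √(26.04/30.07) = √0.8660 = 0.9306.
So the amount for C₂H₆ is 1.70 × 0.9306 = 1.58 mol.

1.58 mol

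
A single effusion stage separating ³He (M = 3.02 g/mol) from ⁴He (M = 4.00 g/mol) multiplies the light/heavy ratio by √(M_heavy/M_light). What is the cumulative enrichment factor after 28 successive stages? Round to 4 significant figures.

51.14

Overall factor = α^28 with α = √(4.00/3.02), i.e. (4.00/3.02)^(28/2).
= 1.32450^14 = 51.14.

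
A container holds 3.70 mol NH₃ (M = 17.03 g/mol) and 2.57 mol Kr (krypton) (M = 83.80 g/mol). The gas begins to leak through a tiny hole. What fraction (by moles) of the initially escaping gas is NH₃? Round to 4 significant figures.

0.7615

Each component's effusion rate ∝ (its partial pressure)·(1/√M) ∝ n_i/√M_i.
So x_NH₃ in the escaping gas = (n_NH₃/√M_NH₃) / Σ(n_i/√M_i)
= (3.70/√17.03) / (3.70/√17.03 + 2.57/√83.80) = 0.8966/(0.8966 + 0.2807) = 0.7615.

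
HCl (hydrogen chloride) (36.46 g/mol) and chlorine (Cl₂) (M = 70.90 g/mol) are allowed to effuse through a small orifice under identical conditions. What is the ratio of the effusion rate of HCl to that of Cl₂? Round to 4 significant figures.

1.394

Since effusion rate ∝ 1/√M, rate_HCl/rate_Cl₂ = √(M_Cl₂/M_HCl) = √(70.90/36.46) = √1.945 = 1.394.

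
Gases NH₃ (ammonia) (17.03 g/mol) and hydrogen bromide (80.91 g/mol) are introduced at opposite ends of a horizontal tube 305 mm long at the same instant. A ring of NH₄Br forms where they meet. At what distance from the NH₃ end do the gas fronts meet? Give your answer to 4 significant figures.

209.1 mm

Distances travelled in equal time are proportional to diffusion rates, so d_NH₃/d_HBr = √(M_HBr/M_NH₃) = √(80.91/17.03) = 2.180.
With d_NH₃ + d_HBr = 305 mm, d_HBr = 305/(1 + 2.180) = 95.92 mm.
d_NH₃ = 305 − 95.92 = 209.1 mm.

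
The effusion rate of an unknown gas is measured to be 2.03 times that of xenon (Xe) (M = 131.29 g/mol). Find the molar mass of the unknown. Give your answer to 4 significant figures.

Using Graham's law: rate_X/rate_Xe = √(M_Xe/M_X).
2.03 = √(131.29/M_X)
M_X = 131.29 / 2.03² = 131.29 / 4.121 = 31.86 g/mol

31.86 g/mol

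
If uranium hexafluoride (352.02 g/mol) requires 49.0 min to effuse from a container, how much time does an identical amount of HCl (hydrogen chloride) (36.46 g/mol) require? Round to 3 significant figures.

15.8 min

Using Graham's law: t_HCl/t_UF₆ = √(M_HCl/M_UF₆) = √(36.46/352.02) = √0.1036 = 0.3218.
So the time for HCl is 49.0 × 0.3218 = 15.8 min.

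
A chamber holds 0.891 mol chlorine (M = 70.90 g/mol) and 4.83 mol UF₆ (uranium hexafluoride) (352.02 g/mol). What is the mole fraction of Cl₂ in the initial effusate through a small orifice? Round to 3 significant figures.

0.291

The effusion rate of species i is ∝ p_i/√M_i ∝ n_i/√M_i.
x_Cl₂(eff) = (n_Cl₂/√M_Cl₂) / (n_Cl₂/√M_Cl₂ + n_UF₆/√M_UF₆)
= (0.891/√70.90) / (0.891/√70.90 + 4.83/√352.02) = 0.1058/(0.1058 + 0.2574) = 0.291.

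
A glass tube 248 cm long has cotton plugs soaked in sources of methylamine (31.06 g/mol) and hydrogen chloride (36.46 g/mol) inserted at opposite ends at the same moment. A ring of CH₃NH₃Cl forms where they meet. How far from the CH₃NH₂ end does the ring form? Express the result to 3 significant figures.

The fronts meet when d_CH₃NH₂ + d_HCl = L with d_CH₃NH₂/d_HCl = √(M_HCl/M_CH₃NH₂) (Graham's law). Here √(M_HCl/M_CH₃NH₂) = √(36.46/31.06) = 1.083.
With d_CH₃NH₂ + d_HCl = 248 cm, d_HCl = 248/(1 + 1.083) = 119.0 cm.
d_CH₃NH₂ = 248 − 119.0 = 129 cm.

129 cm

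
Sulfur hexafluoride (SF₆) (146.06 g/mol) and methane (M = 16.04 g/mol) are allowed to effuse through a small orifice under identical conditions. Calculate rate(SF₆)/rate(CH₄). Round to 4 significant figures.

0.3314

By Graham's law, rate_SF₆/rate_CH₄ = √(M_CH₄/M_SF₆) = √(16.04/146.06) = √0.1098 = 0.3314.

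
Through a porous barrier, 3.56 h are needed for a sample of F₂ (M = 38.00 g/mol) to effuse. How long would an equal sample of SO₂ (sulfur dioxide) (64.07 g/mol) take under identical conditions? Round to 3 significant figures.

Using Graham's law: t_SO₂/t_F₂ = √(M_SO₂/M_F₂) = √(64.07/38.00) = √1.686 = 1.298.
So the time for SO₂ is 3.56 × 1.298 = 4.62 h.

4.62 h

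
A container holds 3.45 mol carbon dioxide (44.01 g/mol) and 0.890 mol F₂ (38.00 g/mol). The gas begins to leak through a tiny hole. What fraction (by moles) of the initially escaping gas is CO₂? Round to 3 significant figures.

0.783

Effusion rate of each component ∝ n_i/√M_i (partial pressure × 1/√M).
Mole fraction of CO₂ in the effusate = (n_CO₂/√M_CO₂) / (n_CO₂/√M_CO₂ + n_F₂/√M_F₂)
= (3.45/√44.01) / (3.45/√44.01 + 0.890/√38.00) = 0.5200/(0.5200 + 0.1444) = 0.783.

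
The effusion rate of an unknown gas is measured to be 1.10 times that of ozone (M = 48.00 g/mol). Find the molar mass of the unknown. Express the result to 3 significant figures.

By Graham's law, rate_X/rate_O₃ = √(M_O₃/M_X).
1.10 = √(48.00/M_X)
M_X = 48.00 / 1.10² = 48.00 / 1.210 = 39.7 g/mol

39.7 g/mol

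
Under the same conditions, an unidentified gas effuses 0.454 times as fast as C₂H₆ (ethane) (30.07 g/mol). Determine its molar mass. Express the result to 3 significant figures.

Using Graham's law: rate_X/rate_C₂H₆ = √(M_C₂H₆/M_X).
0.454 = √(30.07/M_X)
M_X = 30.07 / 0.454² = 30.07 / 0.2061 = 146 g/mol

146 g/mol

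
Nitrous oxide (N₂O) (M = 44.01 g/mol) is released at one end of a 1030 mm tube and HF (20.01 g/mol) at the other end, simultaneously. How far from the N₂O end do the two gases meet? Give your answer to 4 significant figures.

414.8 mm

The fronts meet when d_N₂O + d_HF = L with d_N₂O/d_HF = √(M_HF/M_N₂O) (Graham's law). Here √(M_HF/M_N₂O) = √(20.01/44.01) = 0.6743.
With d_N₂O + d_HF = 1030 mm, d_HF = 1030/(1 + 0.6743) = 615.2 mm.
d_N₂O = 1030 − 615.2 = 414.8 mm.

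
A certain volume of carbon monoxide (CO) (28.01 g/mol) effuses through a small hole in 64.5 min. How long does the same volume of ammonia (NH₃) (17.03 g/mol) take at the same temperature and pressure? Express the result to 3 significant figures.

50.3 min

Using Graham's law: t_NH₃/t_CO = √(M_NH₃/M_CO) = √(17.03/28.01) = √0.6080 = 0.7797.
So the time for NH₃ is 64.5 × 0.7797 = 50.3 min.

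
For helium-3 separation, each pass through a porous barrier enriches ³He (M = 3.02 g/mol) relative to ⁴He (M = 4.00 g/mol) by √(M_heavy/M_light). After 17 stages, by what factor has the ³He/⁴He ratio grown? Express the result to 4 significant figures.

The single-stage factor is √(M_heavy/M_light), so 17 stages give [√(4.00/3.02)]^17 = (4.00/3.02)^(17/2).
= 1.32450^(17/2) = 10.90.

10.90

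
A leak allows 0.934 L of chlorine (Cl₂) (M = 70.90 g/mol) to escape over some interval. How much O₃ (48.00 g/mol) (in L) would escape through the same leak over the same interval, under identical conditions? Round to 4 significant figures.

Since effusion rate ∝ 1/√M, rate_O₃/rate_Cl₂ = √(M_Cl₂/M_O₃) = √(70.90/48.00) = √1.477 = 1.215.
So the volume for O₃ is 0.934 × 1.215 = 1.135 L.

1.135 L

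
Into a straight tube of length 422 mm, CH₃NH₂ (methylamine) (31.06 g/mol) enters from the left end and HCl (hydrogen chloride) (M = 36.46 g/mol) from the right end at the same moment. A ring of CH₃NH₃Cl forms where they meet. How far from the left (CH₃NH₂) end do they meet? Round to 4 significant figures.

Distances travelled in equal time are proportional to diffusion rates, so d_CH₃NH₂/d_HCl = √(M_HCl/M_CH₃NH₂) = √(36.46/31.06) = 1.083.
With d_CH₃NH₂ + d_HCl = 422 mm, d_HCl = 422/(1 + 1.083) = 202.5 mm.
d_CH₃NH₂ = 422 − 202.5 = 219.5 mm.

219.5 mm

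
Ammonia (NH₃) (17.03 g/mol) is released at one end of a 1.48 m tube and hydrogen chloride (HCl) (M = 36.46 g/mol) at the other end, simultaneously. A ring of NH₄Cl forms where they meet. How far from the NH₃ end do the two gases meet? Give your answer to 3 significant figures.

In equal time, each gas travels a distance ∝ its rate ∝ 1/√M, so d_NH₃/d_HCl = √(M_HCl/M_NH₃) = √(36.46/17.03) = 1.463.
With d_NH₃ + d_HCl = 1.48 m, d_HCl = 1.48/(1 + 1.463) = 0.6008 m.
d_NH₃ = 1.48 − 0.6008 = 0.879 m.

0.879 m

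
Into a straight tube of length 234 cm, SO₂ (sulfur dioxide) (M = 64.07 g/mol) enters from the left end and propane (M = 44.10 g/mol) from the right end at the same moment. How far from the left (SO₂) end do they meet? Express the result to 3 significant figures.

106 cm

Distances travelled in equal time are proportional to diffusion rates, so d_SO₂/d_C₃H₈ = √(M_C₃H₈/M_SO₂) = √(44.10/64.07) = 0.8296.
With d_SO₂ + d_C₃H₈ = 234 cm, d_C₃H₈ = 234/(1 + 0.8296) = 127.9 cm.
d_SO₂ = 234 − 127.9 = 106 cm.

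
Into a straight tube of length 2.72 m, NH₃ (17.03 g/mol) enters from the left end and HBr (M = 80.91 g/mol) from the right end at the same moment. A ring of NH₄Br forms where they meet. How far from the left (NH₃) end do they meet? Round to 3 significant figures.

1.86 m

Distances travelled in equal time are proportional to diffusion rates, so d_NH₃/d_HBr = √(M_HBr/M_NH₃) = √(80.91/17.03) = 2.180.
With d_NH₃ + d_HBr = 2.72 m, d_HBr = 2.72/(1 + 2.180) = 0.8554 m.
d_NH₃ = 2.72 − 0.8554 = 1.86 m.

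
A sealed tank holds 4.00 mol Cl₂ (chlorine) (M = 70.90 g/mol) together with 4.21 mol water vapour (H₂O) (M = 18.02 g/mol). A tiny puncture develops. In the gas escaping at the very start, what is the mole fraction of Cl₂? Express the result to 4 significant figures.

Effusion rate of each component ∝ n_i/√M_i (partial pressure × 1/√M).
Mole fraction of Cl₂ in the effusate = (n_Cl₂/√M_Cl₂) / (n_Cl₂/√M_Cl₂ + n_H₂O/√M_H₂O)
= (4.00/√70.90) / (4.00/√70.90 + 4.21/√18.02) = 0.4750/(0.4750 + 0.9918) = 0.3239.

0.3239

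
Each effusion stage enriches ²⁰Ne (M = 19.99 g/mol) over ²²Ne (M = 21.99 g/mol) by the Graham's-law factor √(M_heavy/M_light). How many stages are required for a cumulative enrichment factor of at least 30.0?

With α = √(21.99/19.99) per stage, ln α = ½ ln(1.10005) = 0.04768.
Need α^N ≥ 30.0 ⇒ N ≥ ln(30.0) / ln α = 3.401 / 0.04768 = 71.34.
So at least 72 stages are needed.

72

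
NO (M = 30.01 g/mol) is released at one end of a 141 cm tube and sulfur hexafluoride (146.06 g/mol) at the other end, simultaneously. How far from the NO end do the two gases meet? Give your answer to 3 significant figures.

In equal time, each gas travels a distance ∝ its rate ∝ 1/√M, so d_NO/d_SF₆ = √(M_SF₆/M_NO) = √(146.06/30.01) = 2.206.
With d_NO + d_SF₆ = 141 cm, d_SF₆ = 141/(1 + 2.206) = 43.98 cm.
d_NO = 141 − 43.98 = 97.0 cm.

97.0 cm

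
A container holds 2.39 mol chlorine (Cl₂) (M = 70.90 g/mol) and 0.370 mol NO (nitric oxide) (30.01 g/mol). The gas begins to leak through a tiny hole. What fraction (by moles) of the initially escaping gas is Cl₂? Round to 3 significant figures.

Each component's effusion rate ∝ (its partial pressure)·(1/√M) ∝ n_i/√M_i.
So x_Cl₂ in the escaping gas = (n_Cl₂/√M_Cl₂) / Σ(n_i/√M_i)
= (2.39/√70.90) / (2.39/√70.90 + 0.370/√30.01) = 0.2838/(0.2838 + 0.06754) = 0.808.

0.808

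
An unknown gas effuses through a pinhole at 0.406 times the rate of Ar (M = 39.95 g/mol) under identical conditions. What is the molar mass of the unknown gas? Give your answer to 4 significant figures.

Using Graham's law: rate_X/rate_Ar = √(M_Ar/M_X).
0.406 = √(39.95/M_X)
M_X = 39.95 / 0.406² = 39.95 / 0.1648 = 242.4 g/mol

242.4 g/mol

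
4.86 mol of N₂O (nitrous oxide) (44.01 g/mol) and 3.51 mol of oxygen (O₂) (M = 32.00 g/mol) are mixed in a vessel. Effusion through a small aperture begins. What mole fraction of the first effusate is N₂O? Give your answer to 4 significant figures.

Effusion rate of each component ∝ n_i/√M_i (partial pressure × 1/√M).
Mole fraction of N₂O in the effusate = (n_N₂O/√M_N₂O) / (n_N₂O/√M_N₂O + n_O₂/√M_O₂)
= (4.86/√44.01) / (4.86/√44.01 + 3.51/√32.00) = 0.7326/(0.7326 + 0.6205) = 0.5414.

0.5414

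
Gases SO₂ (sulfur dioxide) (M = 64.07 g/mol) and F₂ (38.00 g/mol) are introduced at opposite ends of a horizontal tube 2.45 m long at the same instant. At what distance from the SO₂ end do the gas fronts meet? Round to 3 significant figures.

1.07 m

Graham's law gives d_SO₂/d_F₂ = rate_SO₂/rate_F₂ = √(M_F₂/M_SO₂) = √(38.00/64.07) = 0.7701.
With d_SO₂ + d_F₂ = 2.45 m, d_F₂ = 2.45/(1 + 0.7701) = 1.384 m.
d_SO₂ = 2.45 − 1.384 = 1.07 m.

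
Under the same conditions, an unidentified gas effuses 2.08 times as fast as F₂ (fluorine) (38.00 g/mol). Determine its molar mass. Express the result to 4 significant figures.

From Graham's law, rate_X/rate_F₂ = √(M_F₂/M_X).
2.08 = √(38.00/M_X)
M_X = 38.00 / 2.08² = 38.00 / 4.326 = 8.783 g/mol

8.783 g/mol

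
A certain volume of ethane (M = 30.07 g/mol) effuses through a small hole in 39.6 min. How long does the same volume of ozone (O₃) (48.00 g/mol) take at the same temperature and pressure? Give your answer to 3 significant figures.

From Graham's law, t_O₃/t_C₂H₆ = √(M_O₃/M_C₂H₆) = √(48.00/30.07) = √1.596 = 1.263.
So the time for O₃ is 39.6 × 1.263 = 50.0 min.

50.0 min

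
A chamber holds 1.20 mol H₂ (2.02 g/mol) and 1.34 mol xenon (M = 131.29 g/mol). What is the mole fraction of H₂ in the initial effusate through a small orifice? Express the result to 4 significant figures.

0.8783

The effusion rate of species i is ∝ p_i/√M_i ∝ n_i/√M_i.
x_H₂(eff) = (n_H₂/√M_H₂) / (n_H₂/√M_H₂ + n_Xe/√M_Xe)
= (1.20/√2.02) / (1.20/√2.02 + 1.34/√131.29) = 0.8443/(0.8443 + 0.1169) = 0.8783.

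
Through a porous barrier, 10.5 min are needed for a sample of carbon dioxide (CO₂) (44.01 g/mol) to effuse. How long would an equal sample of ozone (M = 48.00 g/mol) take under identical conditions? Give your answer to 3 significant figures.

11.0 min

From Graham's law, t_O₃/t_CO₂ = √(M_O₃/M_CO₂) = √(48.00/44.01) = √1.091 = 1.044.
So the time for O₃ is 10.5 × 1.044 = 11.0 min.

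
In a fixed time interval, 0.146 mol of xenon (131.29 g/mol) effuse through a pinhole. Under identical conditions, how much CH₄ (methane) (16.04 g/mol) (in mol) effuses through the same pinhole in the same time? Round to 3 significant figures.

Using Graham's law: rate_CH₄/rate_Xe = √(M_Xe/M_CH₄) = √(131.29/16.04) = √8.185 = 2.861.
So the amount for CH₄ is 0.146 × 2.861 = 0.418 mol.

0.418 mol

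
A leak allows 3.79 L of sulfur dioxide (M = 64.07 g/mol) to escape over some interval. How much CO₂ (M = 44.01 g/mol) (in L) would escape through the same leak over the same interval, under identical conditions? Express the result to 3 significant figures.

4.57 L

Graham's law gives rate_CO₂/rate_SO₂ = √(M_SO₂/M_CO₂) = √(64.07/44.01) = √1.456 = 1.207.
So the volume for CO₂ is 3.79 × 1.207 = 4.57 L.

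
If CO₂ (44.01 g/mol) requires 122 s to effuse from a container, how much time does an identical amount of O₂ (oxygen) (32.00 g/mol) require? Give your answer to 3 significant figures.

104 s

From Graham's law, t_O₂/t_CO₂ = √(M_O₂/M_CO₂) = √(32.00/44.01) = √0.7271 = 0.8527.
So the time for O₂ is 122 × 0.8527 = 104 s.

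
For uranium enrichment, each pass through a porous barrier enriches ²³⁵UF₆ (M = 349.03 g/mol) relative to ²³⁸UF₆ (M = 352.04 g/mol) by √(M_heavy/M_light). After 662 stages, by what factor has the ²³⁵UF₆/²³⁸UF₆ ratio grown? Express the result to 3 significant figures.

17.2

After 662 stages the ratio has grown by (√(352.04/349.03))^662 = (352.04/349.03)^(662/2).
= 1.00862^331 = 17.2.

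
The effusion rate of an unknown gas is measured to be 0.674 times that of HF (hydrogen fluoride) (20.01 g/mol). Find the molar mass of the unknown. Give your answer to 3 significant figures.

From Graham's law, rate_X/rate_HF = √(M_HF/M_X).
0.674 = √(20.01/M_X)
M_X = 20.01 / 0.674² = 20.01 / 0.4543 = 44.0 g/mol

44.0 g/mol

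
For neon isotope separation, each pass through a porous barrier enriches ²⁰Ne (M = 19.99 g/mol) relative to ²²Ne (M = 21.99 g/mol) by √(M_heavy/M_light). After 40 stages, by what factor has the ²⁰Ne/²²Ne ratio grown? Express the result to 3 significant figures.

6.73

The single-stage factor is √(M_heavy/M_light), so 40 stages give [√(21.99/19.99)]^40 = (21.99/19.99)^(40/2).
= 1.10005^20 = 6.73.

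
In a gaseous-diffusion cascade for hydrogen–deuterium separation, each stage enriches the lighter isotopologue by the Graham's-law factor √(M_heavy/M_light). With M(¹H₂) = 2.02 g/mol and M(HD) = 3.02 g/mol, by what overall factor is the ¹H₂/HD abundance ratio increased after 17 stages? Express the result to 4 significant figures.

Each stage multiplies the ratio by α = √(3.02/2.02), so after 17 stages the overall factor is α^17 = (3.02/2.02)^(17/2).
= 1.49505^(17/2) = 30.52.

30.52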